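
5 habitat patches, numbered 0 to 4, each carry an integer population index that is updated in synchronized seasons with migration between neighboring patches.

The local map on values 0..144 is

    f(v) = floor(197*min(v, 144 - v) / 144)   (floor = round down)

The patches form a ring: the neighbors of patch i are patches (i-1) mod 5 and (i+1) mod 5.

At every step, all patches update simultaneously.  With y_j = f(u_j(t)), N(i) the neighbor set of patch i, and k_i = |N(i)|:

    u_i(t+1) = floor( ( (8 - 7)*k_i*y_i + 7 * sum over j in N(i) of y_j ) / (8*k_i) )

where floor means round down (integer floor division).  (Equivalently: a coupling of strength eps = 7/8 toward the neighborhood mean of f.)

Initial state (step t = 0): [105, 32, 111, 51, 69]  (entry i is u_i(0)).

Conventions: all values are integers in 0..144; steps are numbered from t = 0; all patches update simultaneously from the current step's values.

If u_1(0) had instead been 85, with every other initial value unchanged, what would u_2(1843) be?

Answer: u_2(1843) = 82
Key observation: The state at step 12, [84, 84, 84, 84, 84], reappears at step 14: the system is in a cycle of period 2 from step 12 on.  Therefore the state at step 1843 equals the state at step 12 + ((1843 - 12) mod 2) = 13, which is [82, 82, 82, 82, 82].

Derivation:
t=0: [105, 85, 111, 51, 69]
t=1: [82, 52, 70, 69, 65]
t=2: [80, 87, 84, 91, 88]
t=3: [77, 83, 75, 78, 79]
t=4: [86, 91, 87, 90, 90]
t=5: [73, 77, 73, 74, 75]
t=6: [93, 96, 93, 95, 95]
t=7: [66, 68, 66, 67, 67]
t=8: [91, 90, 91, 90, 90]
t=9: [72, 72, 72, 72, 72]
t=10: [98, 98, 98, 98, 98]
t=11: [62, 62, 62, 62, 62]
t=12: [84, 84, 84, 84, 84]
t=13: [82, 82, 82, 82, 82]
t=14: [84, 84, 84, 84, 84]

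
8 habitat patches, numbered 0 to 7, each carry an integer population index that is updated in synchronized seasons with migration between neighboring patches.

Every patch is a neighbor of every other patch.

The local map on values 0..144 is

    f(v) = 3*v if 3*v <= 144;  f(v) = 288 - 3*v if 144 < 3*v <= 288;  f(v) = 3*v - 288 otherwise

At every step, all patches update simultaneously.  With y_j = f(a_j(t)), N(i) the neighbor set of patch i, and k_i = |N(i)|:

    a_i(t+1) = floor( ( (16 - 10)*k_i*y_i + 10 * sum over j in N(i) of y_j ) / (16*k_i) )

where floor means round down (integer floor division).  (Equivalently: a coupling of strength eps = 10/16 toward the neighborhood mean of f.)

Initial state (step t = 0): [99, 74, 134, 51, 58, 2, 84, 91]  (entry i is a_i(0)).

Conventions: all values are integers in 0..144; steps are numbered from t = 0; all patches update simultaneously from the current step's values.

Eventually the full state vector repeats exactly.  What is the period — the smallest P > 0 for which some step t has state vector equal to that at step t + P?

Answer: 14
Key observation: The state at step 7, [78, 77, 75, 77, 75, 77, 76, 78], reappears at step 21 — and no state repeats earlier — so the cycle the system enters has period 14.

Derivation:
t=0: [99, 74, 134, 51, 58, 2, 84, 91]
t=1: [46, 63, 76, 82, 76, 45, 54, 48]
t=2: [111, 100, 88, 83, 88, 110, 107, 112]
t=3: [36, 27, 30, 34, 30, 35, 33, 37]
t=4: [101, 93, 95, 99, 95, 100, 98, 101]
t=5: [10, 9, 7, 9, 7, 9, 8, 10]
t=6: [27, 26, 24, 26, 24, 26, 25, 27]
t=7: [78, 77, 75, 77, 75, 77, 76, 78]
t=8: [56, 57, 59, 57, 59, 57, 58, 56]
t=9: [117, 116, 114, 116, 114, 116, 115, 117]
t=10: [60, 59, 57, 59, 57, 59, 58, 60]
t=11: [110, 111, 113, 111, 113, 111, 112, 110]
t=12: [44, 45, 47, 45, 47, 45, 46, 44]
t=13: [134, 135, 137, 135, 137, 135, 136, 134]
t=14: [116, 117, 119, 117, 119, 117, 118, 116]
t=15: [62, 63, 65, 63, 65, 63, 64, 62]
t=16: [99, 98, 96, 98, 96, 98, 97, 99]
t=17: [6, 5, 3, 5, 3, 5, 4, 6]
t=18: [15, 14, 12, 14, 12, 14, 13, 15]
t=19: [42, 41, 39, 41, 39, 41, 40, 42]
t=20: [123, 122, 120, 122, 120, 122, 121, 123]
t=21: [78, 77, 75, 77, 75, 77, 76, 78]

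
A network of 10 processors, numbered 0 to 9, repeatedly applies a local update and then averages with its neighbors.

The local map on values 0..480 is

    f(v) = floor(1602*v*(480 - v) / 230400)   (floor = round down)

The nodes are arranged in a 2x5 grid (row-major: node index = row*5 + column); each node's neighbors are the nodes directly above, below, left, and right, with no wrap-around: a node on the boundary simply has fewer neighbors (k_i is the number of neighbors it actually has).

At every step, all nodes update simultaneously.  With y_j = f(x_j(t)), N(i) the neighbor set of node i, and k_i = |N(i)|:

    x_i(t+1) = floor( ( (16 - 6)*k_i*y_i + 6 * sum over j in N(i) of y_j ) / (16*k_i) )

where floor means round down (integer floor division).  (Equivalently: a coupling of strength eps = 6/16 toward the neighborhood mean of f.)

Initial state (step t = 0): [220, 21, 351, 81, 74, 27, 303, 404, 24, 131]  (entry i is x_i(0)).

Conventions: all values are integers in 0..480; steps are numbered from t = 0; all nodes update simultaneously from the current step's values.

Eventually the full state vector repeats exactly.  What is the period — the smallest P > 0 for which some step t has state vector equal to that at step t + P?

Simulating step by step:
t=0: [220, 21, 351, 81, 74, 27, 303, 404, 24, 131]
t=1: [276, 177, 259, 214, 231, 197, 278, 228, 141, 251]
t=2: [386, 379, 393, 387, 398, 388, 388, 389, 356, 386]
t=3: [253, 258, 243, 252, 235, 248, 250, 252, 284, 257]
t=4: [399, 398, 399, 397, 399, 399, 399, 397, 391, 396]
t=5: [224, 225, 225, 229, 226, 224, 224, 229, 236, 231]
t=6: [398, 398, 398, 399, 399, 398, 398, 398, 399, 399]
t=7: [226, 226, 225, 224, 224, 226, 226, 225, 224, 224]
t=8: [399, 398, 398, 398, 398, 399, 398, 398, 398, 398]
t=9: [224, 225, 226, 226, 226, 224, 225, 226, 226, 226]
t=10: [398, 398, 398, 399, 399, 398, 398, 398, 399, 399]

Answer: 4
Key observation: The state at step 6, [398, 398, 398, 399, 399, 398, 398, 398, 399, 399], reappears at step 10 — and no state repeats earlier — so the cycle the system enters has period 4.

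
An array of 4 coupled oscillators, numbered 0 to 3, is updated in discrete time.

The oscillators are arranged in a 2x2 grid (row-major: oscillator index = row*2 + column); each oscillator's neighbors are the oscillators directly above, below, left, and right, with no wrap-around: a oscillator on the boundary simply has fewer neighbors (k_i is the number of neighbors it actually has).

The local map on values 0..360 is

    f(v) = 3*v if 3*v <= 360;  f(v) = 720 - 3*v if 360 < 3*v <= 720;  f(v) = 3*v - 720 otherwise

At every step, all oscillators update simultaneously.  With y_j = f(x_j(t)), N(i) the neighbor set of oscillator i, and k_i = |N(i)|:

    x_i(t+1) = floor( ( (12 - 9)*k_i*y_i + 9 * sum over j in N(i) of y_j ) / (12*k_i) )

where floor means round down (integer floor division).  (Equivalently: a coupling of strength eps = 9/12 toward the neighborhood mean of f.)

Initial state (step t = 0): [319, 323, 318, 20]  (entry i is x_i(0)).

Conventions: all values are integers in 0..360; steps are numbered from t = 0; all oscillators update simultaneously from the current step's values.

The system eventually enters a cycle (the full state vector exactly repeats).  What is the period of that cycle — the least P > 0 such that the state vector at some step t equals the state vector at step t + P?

Simulating step by step:
t=0: [319, 323, 318, 20]
t=1: [240, 173, 169, 196]
t=2: [155, 99, 102, 188]
t=3: [289, 228, 230, 265]
t=4: [61, 92, 90, 43]
t=5: [250, 186, 184, 237]
t=6: [131, 55, 56, 126]
t=7: [206, 292, 292, 210]
t=8: [142, 111, 111, 139]
t=9: [323, 307, 307, 325]
t=10: [213, 239, 239, 214]
t=11: [22, 60, 60, 21]
t=12: [151, 93, 93, 150]
t=13: [276, 271, 271, 276]
t=14: [96, 104, 104, 96]
t=15: [306, 294, 294, 306]
t=16: [171, 189, 189, 171]
t=17: [166, 193, 193, 166]
t=18: [161, 201, 201, 161]
t=19: [147, 207, 207, 147]
t=20: [144, 234, 234, 144]
t=21: [85, 220, 220, 85]
t=22: [108, 206, 206, 108]
t=23: [157, 268, 268, 157]
t=24: [125, 207, 207, 125]
t=25: [160, 283, 283, 160]
t=26: [156, 212, 212, 156]
t=27: [126, 210, 210, 126]
t=28: [153, 279, 279, 153]
t=29: [153, 225, 225, 153]
t=30: [99, 207, 207, 99]
t=31: [148, 247, 247, 148]
t=32: [84, 212, 212, 84]
t=33: [126, 210, 210, 126]

Answer: 6
Key observation: The state at step 27, [126, 210, 210, 126], reappears at step 33 — and no state repeats earlier — so the cycle the system enters has period 6.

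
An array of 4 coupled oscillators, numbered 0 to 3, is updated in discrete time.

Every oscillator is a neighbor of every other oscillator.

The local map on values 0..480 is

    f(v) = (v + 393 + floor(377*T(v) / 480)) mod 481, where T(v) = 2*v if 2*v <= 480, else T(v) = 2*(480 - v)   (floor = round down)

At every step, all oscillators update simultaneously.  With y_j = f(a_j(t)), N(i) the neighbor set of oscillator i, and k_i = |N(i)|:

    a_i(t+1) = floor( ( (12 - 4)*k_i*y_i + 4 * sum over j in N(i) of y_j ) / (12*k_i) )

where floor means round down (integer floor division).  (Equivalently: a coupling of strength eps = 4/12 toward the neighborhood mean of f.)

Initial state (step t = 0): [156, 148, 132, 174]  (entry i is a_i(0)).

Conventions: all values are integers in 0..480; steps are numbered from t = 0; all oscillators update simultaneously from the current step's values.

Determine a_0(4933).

Simulating step by step:
t=0: [156, 148, 132, 174]
t=1: [308, 297, 274, 334]
t=2: [63, 66, 74, 322]
t=3: [69, 73, 85, 29]
t=4: [136, 142, 159, 346]
t=5: [292, 301, 325, 407]
t=6: [114, 112, 371, 345]
t=7: [261, 258, 399, 408]
t=8: [124, 125, 348, 345]
t=9: [283, 284, 414, 416]
t=10: [113, 112, 338, 338]
t=11: [261, 260, 412, 412]
t=12: [123, 123, 342, 342]
t=13: [281, 281, 416, 416]
t=14: [113, 113, 338, 338]
t=15: [262, 262, 412, 412]
t=16: [122, 122, 342, 342]
t=17: [279, 279, 415, 415]
t=18: [114, 114, 339, 339]
t=19: [264, 264, 412, 412]
t=20: [122, 122, 342, 342]

Answer: a_0(4933) = 279
Key observation: The state at step 16, [122, 122, 342, 342], reappears at step 20: the system is in a cycle of period 4 from step 16 on.  Therefore the state at step 4933 equals the state at step 16 + ((4933 - 16) mod 4) = 17, which is [279, 279, 415, 415].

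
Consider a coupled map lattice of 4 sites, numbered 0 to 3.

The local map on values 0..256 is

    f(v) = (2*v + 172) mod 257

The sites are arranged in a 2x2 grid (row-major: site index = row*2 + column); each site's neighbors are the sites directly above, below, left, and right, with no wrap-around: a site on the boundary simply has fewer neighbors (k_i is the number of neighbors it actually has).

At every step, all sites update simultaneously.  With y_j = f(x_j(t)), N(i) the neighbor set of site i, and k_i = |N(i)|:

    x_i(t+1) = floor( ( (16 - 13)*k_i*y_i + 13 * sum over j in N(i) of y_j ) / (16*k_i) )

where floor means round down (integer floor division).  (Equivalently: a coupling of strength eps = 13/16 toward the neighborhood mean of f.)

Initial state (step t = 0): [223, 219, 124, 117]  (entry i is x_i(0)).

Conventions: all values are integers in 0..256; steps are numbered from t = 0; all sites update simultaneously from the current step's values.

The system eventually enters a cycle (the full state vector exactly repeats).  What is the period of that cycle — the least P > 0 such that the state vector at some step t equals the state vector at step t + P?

Answer: 16
Key observation: The state at step 27, [56, 56, 56, 56], reappears at step 43 — and no state repeats earlier — so the cycle the system enters has period 16.

Derivation:
t=0: [223, 219, 124, 117]
t=1: [124, 120, 133, 133]
t=2: [167, 168, 173, 170]
t=3: [150, 251, 205, 151]
t=4: [132, 205, 188, 133]
t=5: [75, 159, 152, 75]
t=6: [195, 96, 93, 195]
t=7: [93, 59, 57, 93]
t=8: [44, 88, 87, 44]
t=9: [73, 19, 19, 73]
t=10: [182, 88, 88, 182]
t=11: [78, 34, 34, 78]
t=12: [208, 102, 102, 208]
t=13: [110, 82, 82, 110]
t=14: [89, 124, 124, 89]
t=15: [149, 106, 106, 149]
t=16: [143, 196, 196, 143]
t=17: [78, 172, 172, 78]
t=18: [14, 58, 58, 14]
t=19: [62, 168, 168, 62]
t=20: [211, 78, 78, 211]
t=21: [72, 78, 78, 72]
t=22: [68, 61, 61, 68]
t=23: [39, 48, 48, 39]
t=24: [55, 205, 205, 55]
t=25: [59, 33, 33, 59]
t=26: [199, 71, 71, 199]
t=27: [56, 56, 56, 56]
t=28: [27, 27, 27, 27]
t=29: [226, 226, 226, 226]
t=30: [110, 110, 110, 110]
t=31: [135, 135, 135, 135]
t=32: [185, 185, 185, 185]
t=33: [28, 28, 28, 28]
t=34: [228, 228, 228, 228]
t=35: [114, 114, 114, 114]
t=36: [143, 143, 143, 143]
t=37: [201, 201, 201, 201]
t=38: [60, 60, 60, 60]
t=39: [35, 35, 35, 35]
t=40: [242, 242, 242, 242]
t=41: [142, 142, 142, 142]
t=42: [199, 199, 199, 199]
t=43: [56, 56, 56, 56]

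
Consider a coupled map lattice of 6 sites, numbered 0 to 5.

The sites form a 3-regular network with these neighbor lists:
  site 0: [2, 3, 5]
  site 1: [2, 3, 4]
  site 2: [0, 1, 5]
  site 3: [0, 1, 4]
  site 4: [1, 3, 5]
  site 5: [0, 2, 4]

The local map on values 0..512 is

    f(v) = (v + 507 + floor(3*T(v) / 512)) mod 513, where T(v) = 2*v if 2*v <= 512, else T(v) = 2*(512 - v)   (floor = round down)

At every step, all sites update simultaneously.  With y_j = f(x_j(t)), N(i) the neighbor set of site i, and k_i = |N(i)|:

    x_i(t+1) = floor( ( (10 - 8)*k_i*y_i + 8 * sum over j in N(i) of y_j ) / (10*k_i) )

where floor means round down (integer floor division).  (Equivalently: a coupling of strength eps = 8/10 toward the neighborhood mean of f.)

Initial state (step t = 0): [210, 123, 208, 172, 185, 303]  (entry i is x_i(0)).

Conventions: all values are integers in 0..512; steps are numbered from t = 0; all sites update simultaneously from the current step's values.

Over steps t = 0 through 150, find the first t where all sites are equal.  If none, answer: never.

Answer: 6
Key observation: Synchronization is absorbing here: once all sites are equal they stay equal, and step 6 is the first all-equal step.

Derivation:
t=0: [210, 123, 208, 172, 185, 303]  (not all equal)
t=1: [220, 171, 206, 168, 192, 217]  (not all equal)
t=2: [197, 180, 199, 184, 182, 204]  (not all equal)
t=3: [191, 182, 190, 181, 183, 190]  (not all equal)
t=4: [183, 180, 184, 180, 180, 184]  (not all equal)
t=5: [178, 177, 178, 176, 177, 178]  (not all equal)
t=6: [173, 173, 173, 173, 173, 173]  (all equal)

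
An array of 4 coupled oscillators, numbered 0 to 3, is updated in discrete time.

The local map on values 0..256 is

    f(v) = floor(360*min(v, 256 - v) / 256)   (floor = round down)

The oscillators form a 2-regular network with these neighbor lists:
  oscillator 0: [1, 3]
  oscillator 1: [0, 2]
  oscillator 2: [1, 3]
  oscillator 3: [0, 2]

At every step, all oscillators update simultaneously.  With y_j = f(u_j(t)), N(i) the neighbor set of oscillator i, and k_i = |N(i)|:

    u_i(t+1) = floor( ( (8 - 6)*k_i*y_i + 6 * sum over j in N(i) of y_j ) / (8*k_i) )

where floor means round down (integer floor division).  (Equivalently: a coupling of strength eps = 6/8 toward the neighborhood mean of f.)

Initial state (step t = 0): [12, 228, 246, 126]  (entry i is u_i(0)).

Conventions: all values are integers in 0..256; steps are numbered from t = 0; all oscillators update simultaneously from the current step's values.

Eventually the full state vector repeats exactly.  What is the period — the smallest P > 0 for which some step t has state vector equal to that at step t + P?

Simulating step by step:
t=0: [12, 228, 246, 126]
t=1: [85, 21, 84, 55]
t=2: [69, 96, 69, 108]
t=3: [131, 106, 131, 110]
t=4: [157, 168, 157, 169]
t=5: [126, 135, 126, 134]
t=6: [172, 175, 172, 175]
t=7: [114, 116, 114, 116]
t=8: [162, 160, 162, 160]
t=9: [134, 132, 134, 132]
t=10: [173, 171, 173, 171]
t=11: [118, 116, 118, 116]
t=12: [163, 164, 163, 164]
t=13: [129, 129, 129, 129]
t=14: [178, 178, 178, 178]
t=15: [109, 109, 109, 109]
t=16: [153, 153, 153, 153]
t=17: [144, 144, 144, 144]
t=18: [157, 157, 157, 157]
t=19: [139, 139, 139, 139]
t=20: [164, 164, 164, 164]
t=21: [129, 129, 129, 129]

Answer: 8
Key observation: The state at step 13, [129, 129, 129, 129], reappears at step 21 — and no state repeats earlier — so the cycle the system enters has period 8.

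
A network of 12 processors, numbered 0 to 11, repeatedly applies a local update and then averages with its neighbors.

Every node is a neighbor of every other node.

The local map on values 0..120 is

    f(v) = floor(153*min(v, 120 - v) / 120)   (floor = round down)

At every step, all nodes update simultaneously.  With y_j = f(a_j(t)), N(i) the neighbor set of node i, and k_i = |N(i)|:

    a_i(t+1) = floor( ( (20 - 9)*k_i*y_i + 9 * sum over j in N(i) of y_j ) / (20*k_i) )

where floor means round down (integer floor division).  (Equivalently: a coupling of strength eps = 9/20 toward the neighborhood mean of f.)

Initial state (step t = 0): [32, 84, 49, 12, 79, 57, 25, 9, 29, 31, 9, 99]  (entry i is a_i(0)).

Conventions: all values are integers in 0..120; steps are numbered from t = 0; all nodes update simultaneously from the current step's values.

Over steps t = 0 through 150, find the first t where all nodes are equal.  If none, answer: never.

Simulating step by step:
t=0: [32, 84, 49, 12, 79, 57, 25, 9, 29, 31, 9, 99]  (not all equal)
t=1: [38, 40, 49, 25, 44, 54, 33, 23, 36, 37, 23, 31]  (not all equal)
t=2: [46, 48, 53, 38, 50, 56, 43, 37, 45, 46, 37, 42]  (not all equal)
t=3: [57, 59, 62, 52, 60, 64, 55, 51, 57, 57, 51, 54]  (not all equal)
t=4: [71, 72, 71, 68, 73, 70, 70, 67, 71, 71, 67, 69]  (not all equal)
t=5: [62, 62, 62, 64, 61, 63, 63, 65, 62, 62, 65, 64]  (not all equal)
t=6: [72, 72, 72, 71, 73, 72, 72, 71, 72, 72, 71, 71]  (not all equal)
t=7: [61, 61, 61, 61, 60, 61, 61, 61, 61, 61, 61, 61]  (not all equal)
t=8: [75, 75, 75, 75, 75, 75, 75, 75, 75, 75, 75, 75]  (all equal)

Answer: 8
Key observation: Synchronization is absorbing here: once all nodes are equal they stay equal, and step 8 is the first all-equal step.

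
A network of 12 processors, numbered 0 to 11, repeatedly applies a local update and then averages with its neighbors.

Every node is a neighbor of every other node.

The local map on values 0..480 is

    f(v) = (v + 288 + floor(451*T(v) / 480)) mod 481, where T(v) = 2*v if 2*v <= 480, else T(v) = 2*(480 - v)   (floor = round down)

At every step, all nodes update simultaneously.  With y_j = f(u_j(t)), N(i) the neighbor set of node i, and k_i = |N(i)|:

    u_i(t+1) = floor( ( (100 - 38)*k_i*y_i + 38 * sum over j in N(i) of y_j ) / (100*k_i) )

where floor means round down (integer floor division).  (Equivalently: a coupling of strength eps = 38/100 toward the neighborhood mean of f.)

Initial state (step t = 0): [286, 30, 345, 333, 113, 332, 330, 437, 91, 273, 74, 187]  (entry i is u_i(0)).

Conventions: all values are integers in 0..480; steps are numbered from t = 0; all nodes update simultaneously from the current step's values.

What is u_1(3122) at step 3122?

Answer: u_1(3122) = 374
Key observation: The state at step 10, [374, 374, 374, 374, 374, 374, 374, 374, 374, 374, 374, 374], reappears at step 12: the system is in a cycle of period 2 from step 10 on.  Therefore the state at step 3122 equals the state at step 10 + ((3122 - 10) mod 2) = 10, which is [374, 374, 374, 374, 374, 374, 374, 374, 374, 374, 374, 374].

Derivation:
t=0: [286, 30, 345, 333, 113, 332, 330, 437, 91, 273, 74, 187]
t=1: [400, 351, 369, 376, 210, 376, 377, 322, 173, 406, 144, 334]
t=2: [361, 386, 376, 373, 392, 373, 372, 400, 330, 358, 281, 395]
t=3: [389, 376, 381, 383, 373, 383, 383, 369, 404, 390, 430, 371]
t=4: [367, 374, 372, 370, 376, 370, 370, 377, 359, 367, 346, 376]
t=5: [385, 381, 382, 383, 380, 383, 383, 380, 389, 385, 395, 380]
t=6: [370, 372, 372, 371, 372, 371, 371, 372, 368, 370, 365, 372]
t=7: [382, 381, 381, 382, 381, 382, 382, 381, 383, 382, 385, 381]
t=8: [373, 373, 373, 373, 373, 373, 373, 373, 372, 373, 371, 373]
t=9: [381, 381, 381, 381, 381, 381, 381, 381, 381, 381, 381, 381]
t=10: [374, 374, 374, 374, 374, 374, 374, 374, 374, 374, 374, 374]
t=11: [380, 380, 380, 380, 380, 380, 380, 380, 380, 380, 380, 380]
t=12: [374, 374, 374, 374, 374, 374, 374, 374, 374, 374, 374, 374]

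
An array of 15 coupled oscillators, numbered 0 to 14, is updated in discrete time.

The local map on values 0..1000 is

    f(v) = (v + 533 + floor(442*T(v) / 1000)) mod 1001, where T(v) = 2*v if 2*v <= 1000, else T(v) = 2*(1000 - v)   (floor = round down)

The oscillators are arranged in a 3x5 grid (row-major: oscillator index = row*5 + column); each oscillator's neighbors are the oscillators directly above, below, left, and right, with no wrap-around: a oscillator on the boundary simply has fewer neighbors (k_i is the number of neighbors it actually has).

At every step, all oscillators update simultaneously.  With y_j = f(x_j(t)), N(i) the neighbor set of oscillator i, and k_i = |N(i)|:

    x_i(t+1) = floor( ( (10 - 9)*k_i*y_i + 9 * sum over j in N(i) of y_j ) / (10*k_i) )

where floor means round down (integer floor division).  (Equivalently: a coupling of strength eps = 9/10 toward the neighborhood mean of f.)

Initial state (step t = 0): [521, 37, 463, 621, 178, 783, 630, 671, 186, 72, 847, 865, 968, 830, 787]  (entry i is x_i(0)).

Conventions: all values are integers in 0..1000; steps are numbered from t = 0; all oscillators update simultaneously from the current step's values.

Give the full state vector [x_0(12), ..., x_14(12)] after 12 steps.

Simulating step by step:
t=0: [521, 37, 463, 621, 178, 783, 630, 671, 186, 72, 847, 865, 968, 830, 787]
t=1: [546, 470, 515, 695, 607, 494, 525, 567, 574, 744, 511, 510, 509, 626, 581]
t=2: [443, 470, 465, 482, 497, 475, 460, 477, 490, 485, 469, 475, 480, 480, 493]
t=3: [415, 393, 426, 443, 445, 396, 422, 424, 439, 459, 424, 417, 431, 448, 442]
t=4: [278, 319, 323, 355, 379, 318, 302, 339, 366, 367, 300, 332, 341, 357, 383]
t=5: [123, 101, 164, 202, 214, 88, 142, 159, 201, 238, 139, 127, 176, 214, 217]
t=6: [715, 793, 824, 897, 945, 777, 760, 851, 915, 934, 740, 814, 848, 908, 956]
t=7: [505, 504, 513, 519, 522, 501, 508, 512, 519, 524, 507, 506, 514, 520, 522]
t=8: [474, 474, 475, 475, 476, 474, 474, 475, 475, 476, 474, 474, 475, 475, 476]
t=9: [425, 425, 425, 426, 427, 425, 425, 425, 426, 427, 425, 425, 425, 426, 427]
t=10: [332, 332, 332, 334, 335, 332, 332, 332, 334, 335, 332, 332, 332, 334, 335]
t=11: [157, 157, 158, 160, 162, 157, 157, 157, 160, 162, 157, 157, 158, 160, 162]
t=12: [828, 828, 830, 834, 836, 828, 828, 830, 833, 836, 828, 828, 830, 834, 836]

Answer: [828, 828, 830, 834, 836, 828, 828, 830, 833, 836, 828, 828, 830, 834, 836]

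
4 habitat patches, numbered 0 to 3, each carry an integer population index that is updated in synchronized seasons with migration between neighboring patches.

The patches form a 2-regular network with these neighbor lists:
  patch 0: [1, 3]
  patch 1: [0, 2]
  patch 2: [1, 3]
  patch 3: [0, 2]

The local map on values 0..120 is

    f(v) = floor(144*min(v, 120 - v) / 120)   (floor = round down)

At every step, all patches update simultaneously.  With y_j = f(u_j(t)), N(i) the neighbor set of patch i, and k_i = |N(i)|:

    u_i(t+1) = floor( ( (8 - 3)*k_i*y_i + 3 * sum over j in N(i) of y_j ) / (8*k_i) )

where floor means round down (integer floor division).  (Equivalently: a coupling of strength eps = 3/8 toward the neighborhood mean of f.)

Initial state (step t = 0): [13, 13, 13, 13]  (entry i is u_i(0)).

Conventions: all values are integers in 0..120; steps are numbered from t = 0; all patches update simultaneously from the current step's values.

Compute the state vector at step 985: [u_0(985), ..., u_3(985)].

Answer: [61, 61, 61, 61]
Key observation: The state at step 9, [61, 61, 61, 61], reappears at step 17: the system is in a cycle of period 8 from step 9 on.  Therefore the state at step 985 equals the state at step 9 + ((985 - 9) mod 8) = 9, which is [61, 61, 61, 61].

Derivation:
t=0: [13, 13, 13, 13]
t=1: [15, 15, 15, 15]
t=2: [18, 18, 18, 18]
t=3: [21, 21, 21, 21]
t=4: [25, 25, 25, 25]
t=5: [30, 30, 30, 30]
t=6: [36, 36, 36, 36]
t=7: [43, 43, 43, 43]
t=8: [51, 51, 51, 51]
t=9: [61, 61, 61, 61]
t=10: [70, 70, 70, 70]
t=11: [60, 60, 60, 60]
t=12: [72, 72, 72, 72]
t=13: [57, 57, 57, 57]
t=14: [68, 68, 68, 68]
t=15: [62, 62, 62, 62]
t=16: [69, 69, 69, 69]
t=17: [61, 61, 61, 61]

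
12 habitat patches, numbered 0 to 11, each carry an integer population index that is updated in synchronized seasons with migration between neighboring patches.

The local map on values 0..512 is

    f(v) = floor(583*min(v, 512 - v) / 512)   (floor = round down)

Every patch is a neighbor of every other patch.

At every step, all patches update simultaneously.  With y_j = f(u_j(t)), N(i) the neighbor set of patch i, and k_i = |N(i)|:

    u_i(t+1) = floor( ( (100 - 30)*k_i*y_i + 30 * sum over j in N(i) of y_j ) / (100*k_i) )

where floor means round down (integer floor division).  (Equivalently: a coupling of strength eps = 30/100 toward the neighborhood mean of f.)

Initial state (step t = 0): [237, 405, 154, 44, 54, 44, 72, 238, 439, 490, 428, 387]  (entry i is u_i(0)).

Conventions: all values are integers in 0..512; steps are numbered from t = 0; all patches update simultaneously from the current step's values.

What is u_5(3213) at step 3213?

Simulating step by step:
t=0: [237, 405, 154, 44, 54, 44, 72, 238, 439, 490, 428, 387]
t=1: [219, 120, 156, 72, 79, 72, 93, 221, 94, 55, 102, 134]
t=2: [211, 135, 162, 98, 103, 98, 114, 212, 115, 85, 121, 146]
t=3: [210, 152, 173, 124, 128, 124, 136, 211, 136, 114, 141, 161]
t=4: [216, 172, 187, 150, 153, 150, 159, 217, 159, 142, 163, 179]
t=5: [228, 194, 206, 177, 180, 177, 185, 229, 185, 171, 187, 199]
t=6: [245, 219, 229, 206, 208, 206, 213, 246, 213, 202, 214, 223]
t=7: [268, 248, 256, 238, 240, 238, 244, 269, 244, 236, 244, 251]
t=8: [277, 280, 286, 272, 274, 272, 277, 276, 277, 270, 277, 282]
t=9: [267, 265, 260, 271, 269, 271, 267, 267, 267, 272, 267, 263]
t=10: [278, 280, 283, 275, 276, 275, 278, 278, 278, 274, 278, 281]
t=11: [266, 264, 262, 268, 267, 268, 266, 266, 266, 269, 266, 264]
t=12: [279, 281, 282, 277, 278, 277, 279, 279, 279, 277, 279, 281]
t=13: [264, 263, 262, 266, 265, 266, 264, 264, 264, 266, 264, 263]
t=14: [281, 282, 283, 280, 281, 280, 281, 281, 281, 280, 281, 282]
t=15: [262, 261, 260, 263, 262, 263, 262, 262, 262, 263, 262, 261]
t=16: [284, 284, 285, 283, 284, 283, 284, 284, 284, 283, 284, 284]
t=17: [259, 259, 258, 259, 259, 259, 259, 259, 259, 259, 259, 259]
t=18: [288, 288, 288, 288, 288, 288, 288, 288, 288, 288, 288, 288]
t=19: [255, 255, 255, 255, 255, 255, 255, 255, 255, 255, 255, 255]
t=20: [290, 290, 290, 290, 290, 290, 290, 290, 290, 290, 290, 290]
t=21: [252, 252, 252, 252, 252, 252, 252, 252, 252, 252, 252, 252]
t=22: [286, 286, 286, 286, 286, 286, 286, 286, 286, 286, 286, 286]
t=23: [257, 257, 257, 257, 257, 257, 257, 257, 257, 257, 257, 257]
t=24: [290, 290, 290, 290, 290, 290, 290, 290, 290, 290, 290, 290]

Answer: u_5(3213) = 252
Key observation: The state at step 20, [290, 290, 290, 290, 290, 290, 290, 290, 290, 290, 290, 290], reappears at step 24: the system is in a cycle of period 4 from step 20 on.  Therefore the state at step 3213 equals the state at step 20 + ((3213 - 20) mod 4) = 21, which is [252, 252, 252, 252, 252, 252, 252, 252, 252, 252, 252, 252].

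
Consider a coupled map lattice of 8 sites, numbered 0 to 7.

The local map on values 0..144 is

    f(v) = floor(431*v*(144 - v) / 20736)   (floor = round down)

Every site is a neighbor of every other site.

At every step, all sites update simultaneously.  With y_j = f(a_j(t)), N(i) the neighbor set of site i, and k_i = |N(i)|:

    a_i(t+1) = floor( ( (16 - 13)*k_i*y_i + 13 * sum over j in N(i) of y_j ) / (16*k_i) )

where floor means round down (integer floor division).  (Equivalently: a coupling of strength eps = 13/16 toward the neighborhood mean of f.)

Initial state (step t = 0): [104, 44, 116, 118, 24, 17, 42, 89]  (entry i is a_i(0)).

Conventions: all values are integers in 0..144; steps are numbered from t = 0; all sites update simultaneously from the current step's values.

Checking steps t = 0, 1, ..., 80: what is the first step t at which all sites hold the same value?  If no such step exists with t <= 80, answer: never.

Simulating step by step:
t=0: [104, 44, 116, 118, 24, 17, 42, 89]  (not all equal)
t=1: [75, 76, 74, 74, 73, 72, 76, 76]  (not all equal)
t=2: [107, 107, 107, 107, 107, 107, 107, 107]  (all equal)

Answer: 2
Key observation: Synchronization is absorbing here: once all sites are equal they stay equal, and step 2 is the first all-equal step.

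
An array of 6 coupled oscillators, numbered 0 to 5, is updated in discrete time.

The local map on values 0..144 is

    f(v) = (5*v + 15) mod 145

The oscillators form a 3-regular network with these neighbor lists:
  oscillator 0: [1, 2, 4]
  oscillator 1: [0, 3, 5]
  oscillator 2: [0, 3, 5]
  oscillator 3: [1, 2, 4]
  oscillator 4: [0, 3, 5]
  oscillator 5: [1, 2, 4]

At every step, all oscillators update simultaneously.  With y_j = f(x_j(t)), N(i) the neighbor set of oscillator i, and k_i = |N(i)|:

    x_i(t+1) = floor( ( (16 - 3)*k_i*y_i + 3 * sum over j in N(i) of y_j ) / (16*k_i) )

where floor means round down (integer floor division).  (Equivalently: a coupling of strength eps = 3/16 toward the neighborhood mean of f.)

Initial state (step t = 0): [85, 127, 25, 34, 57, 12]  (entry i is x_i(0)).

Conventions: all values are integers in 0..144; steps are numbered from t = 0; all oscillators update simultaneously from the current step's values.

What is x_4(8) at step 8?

Answer: x_4(8) = 90

Derivation:
t=0: [85, 127, 25, 34, 57, 12]
t=1: [17, 64, 121, 46, 15, 74]
t=2: [92, 55, 50, 92, 91, 88]
t=3: [42, 6, 103, 42, 34, 25]
t=4: [76, 55, 95, 76, 51, 125]
t=5: [96, 16, 61, 96, 118, 60]
t=6: [58, 86, 33, 58, 29, 29]
t=7: [15, 10, 31, 15, 15, 15]
t=8: [84, 69, 37, 84, 90, 84]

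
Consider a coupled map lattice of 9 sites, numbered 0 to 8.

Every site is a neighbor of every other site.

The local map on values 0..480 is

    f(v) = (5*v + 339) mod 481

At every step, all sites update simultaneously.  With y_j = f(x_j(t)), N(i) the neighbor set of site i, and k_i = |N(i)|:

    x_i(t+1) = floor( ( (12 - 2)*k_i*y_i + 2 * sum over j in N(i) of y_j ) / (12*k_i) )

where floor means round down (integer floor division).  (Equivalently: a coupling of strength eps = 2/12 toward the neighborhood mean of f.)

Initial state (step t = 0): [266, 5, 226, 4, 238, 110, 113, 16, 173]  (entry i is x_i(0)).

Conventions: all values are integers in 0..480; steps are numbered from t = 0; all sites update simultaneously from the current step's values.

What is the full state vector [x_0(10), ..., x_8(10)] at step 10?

Answer: [364, 50, 205, 429, 298, 346, 239, 190, 271]

Derivation:
t=0: [266, 5, 226, 4, 238, 110, 113, 16, 173]
t=1: [236, 348, 74, 344, 123, 384, 396, 393, 249]
t=2: [110, 174, 233, 157, 432, 320, 369, 357, 162]
t=3: [365, 234, 83, 165, 110, 46, 245, 196, 185]
t=4: [237, 96, 264, 206, 374, 114, 141, 332, 288]
t=5: [112, 321, 222, 377, 278, 394, 113, 107, 319]
t=6: [386, 62, 51, 290, 279, 359, 390, 366, 54]
t=7: [326, 182, 137, 327, 282, 216, 342, 245, 150]
t=8: [69, 266, 83, 73, 281, 404, 134, 131, 136]
t=9: [202, 221, 259, 218, 282, 390, 75, 63, 83]
t=10: [364, 50, 205, 429, 298, 346, 239, 190, 271]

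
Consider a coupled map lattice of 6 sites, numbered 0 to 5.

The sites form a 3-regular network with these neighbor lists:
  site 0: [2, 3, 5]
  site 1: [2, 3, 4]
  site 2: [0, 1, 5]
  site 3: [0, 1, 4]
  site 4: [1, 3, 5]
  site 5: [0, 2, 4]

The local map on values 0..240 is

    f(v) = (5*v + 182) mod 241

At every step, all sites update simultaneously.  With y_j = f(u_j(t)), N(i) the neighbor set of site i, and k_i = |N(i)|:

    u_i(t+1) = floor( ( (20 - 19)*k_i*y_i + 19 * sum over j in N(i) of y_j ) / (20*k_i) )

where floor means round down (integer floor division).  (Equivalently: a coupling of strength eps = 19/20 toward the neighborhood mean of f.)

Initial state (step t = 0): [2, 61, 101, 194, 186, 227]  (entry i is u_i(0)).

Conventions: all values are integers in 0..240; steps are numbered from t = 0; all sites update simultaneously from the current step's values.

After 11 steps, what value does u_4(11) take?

Simulating step by step:
t=0: [2, 61, 101, 194, 186, 227]
t=1: [169, 171, 108, 118, 103, 178]
t=2: [128, 163, 89, 113, 83, 169]
t=3: [78, 91, 69, 79, 43, 116]
t=4: [61, 101, 92, 131, 99, 94]
t=5: [140, 158, 128, 133, 164, 122]
t=6: [100, 83, 79, 71, 65, 97]
t=7: [116, 61, 163, 110, 113, 110]
t=8: [18, 21, 18, 21, 8, 30]
t=9: [54, 96, 54, 96, 69, 94]
t=10: [188, 147, 188, 147, 170, 156]
t=11: [195, 142, 195, 142, 201, 133]

Answer: u_4(11) = 201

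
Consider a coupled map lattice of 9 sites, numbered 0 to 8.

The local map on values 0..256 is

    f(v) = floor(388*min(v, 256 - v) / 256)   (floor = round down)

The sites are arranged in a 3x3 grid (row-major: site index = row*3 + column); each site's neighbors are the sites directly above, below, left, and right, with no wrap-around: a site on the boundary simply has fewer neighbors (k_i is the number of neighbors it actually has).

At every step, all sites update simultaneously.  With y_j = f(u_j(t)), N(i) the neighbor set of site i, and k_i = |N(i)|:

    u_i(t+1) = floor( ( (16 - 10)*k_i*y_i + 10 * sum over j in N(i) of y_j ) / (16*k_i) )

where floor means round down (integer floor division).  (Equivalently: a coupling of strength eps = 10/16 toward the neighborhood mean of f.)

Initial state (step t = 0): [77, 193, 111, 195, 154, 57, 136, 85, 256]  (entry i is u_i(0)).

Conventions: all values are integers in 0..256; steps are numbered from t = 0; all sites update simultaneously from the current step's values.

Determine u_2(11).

Answer: u_2(11) = 114

Derivation:
t=0: [77, 193, 111, 195, 154, 57, 136, 85, 256]
t=1: [101, 126, 119, 128, 120, 99, 136, 117, 66]
t=2: [177, 178, 173, 180, 178, 152, 183, 162, 139]
t=3: [117, 119, 132, 115, 127, 146, 121, 137, 159]
t=4: [177, 183, 178, 180, 181, 171, 179, 176, 163]
t=5: [114, 114, 118, 115, 116, 125, 117, 122, 130]
t=6: [172, 173, 179, 174, 177, 184, 178, 181, 187]
t=7: [125, 122, 116, 122, 118, 111, 118, 113, 108]
t=8: [185, 181, 175, 182, 177, 170, 177, 172, 167]
t=9: [110, 114, 121, 113, 119, 126, 119, 125, 130]
t=10: [169, 174, 181, 173, 180, 186, 180, 185, 189]
t=11: [126, 121, 114, 122, 115, 108, 115, 109, 104]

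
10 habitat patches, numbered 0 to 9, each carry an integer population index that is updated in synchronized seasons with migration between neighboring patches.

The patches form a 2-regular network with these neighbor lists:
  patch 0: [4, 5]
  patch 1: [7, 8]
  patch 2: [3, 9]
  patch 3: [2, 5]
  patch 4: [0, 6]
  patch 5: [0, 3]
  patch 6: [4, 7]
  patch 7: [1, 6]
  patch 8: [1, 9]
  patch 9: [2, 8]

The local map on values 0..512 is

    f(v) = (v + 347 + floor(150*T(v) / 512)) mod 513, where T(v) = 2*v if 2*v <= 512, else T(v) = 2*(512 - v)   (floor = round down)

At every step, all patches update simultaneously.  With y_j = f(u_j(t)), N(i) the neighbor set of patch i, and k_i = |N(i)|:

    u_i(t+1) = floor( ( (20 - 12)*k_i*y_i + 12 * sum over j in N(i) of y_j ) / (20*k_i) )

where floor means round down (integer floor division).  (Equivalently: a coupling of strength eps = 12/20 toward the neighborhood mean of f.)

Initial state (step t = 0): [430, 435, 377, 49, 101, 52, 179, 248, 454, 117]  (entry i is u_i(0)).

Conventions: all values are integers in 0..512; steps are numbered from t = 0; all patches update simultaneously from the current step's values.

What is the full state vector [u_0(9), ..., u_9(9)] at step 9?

Simulating step by step:
t=0: [430, 435, 377, 49, 101, 52, 179, 248, 454, 117]
t=1: [405, 290, 248, 385, 331, 392, 267, 220, 228, 190]
t=2: [290, 214, 219, 274, 271, 296, 233, 222, 194, 180]
t=3: [252, 167, 182, 229, 235, 252, 210, 187, 144, 144]
t=4: [224, 96, 126, 185, 202, 222, 167, 131, 72, 80]
t=5: [177, 350, 193, 116, 147, 169, 97, 195, 476, 337]
t=6: [96, 253, 143, 79, 211, 80, 263, 290, 297, 250]
t=7: [391, 247, 234, 348, 289, 480, 223, 244, 241, 186]
t=8: [293, 220, 203, 272, 245, 304, 216, 211, 192, 177]
t=9: [246, 164, 170, 222, 218, 253, 187, 174, 144, 133]

Answer: [246, 164, 170, 222, 218, 253, 187, 174, 144, 133]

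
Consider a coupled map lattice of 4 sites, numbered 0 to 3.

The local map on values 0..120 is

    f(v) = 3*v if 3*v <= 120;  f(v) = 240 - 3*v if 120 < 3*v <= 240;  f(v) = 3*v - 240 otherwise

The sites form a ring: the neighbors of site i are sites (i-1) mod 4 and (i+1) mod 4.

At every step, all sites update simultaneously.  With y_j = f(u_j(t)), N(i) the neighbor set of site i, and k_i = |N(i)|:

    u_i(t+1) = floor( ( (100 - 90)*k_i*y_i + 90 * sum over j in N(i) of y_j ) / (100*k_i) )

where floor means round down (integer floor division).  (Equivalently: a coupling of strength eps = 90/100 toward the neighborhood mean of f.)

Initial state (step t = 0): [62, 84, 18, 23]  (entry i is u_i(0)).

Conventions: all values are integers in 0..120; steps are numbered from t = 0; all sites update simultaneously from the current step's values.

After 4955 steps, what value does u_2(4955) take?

Answer: u_2(4955) = 108
Key observation: The state at step 23, [108, 108, 108, 108], reappears at step 27: the system is in a cycle of period 4 from step 23 on.  Therefore the state at step 4955 equals the state at step 23 + ((4955 - 23) mod 4) = 23, which is [108, 108, 108, 108].

Derivation:
t=0: [62, 84, 18, 23]
t=1: [41, 49, 41, 55]
t=2: [87, 114, 87, 112]
t=3: [91, 29, 91, 28]
t=4: [80, 38, 80, 38]
t=5: [102, 11, 102, 11]
t=6: [36, 62, 36, 62]
t=7: [59, 102, 59, 102]
t=8: [65, 63, 65, 63]
t=9: [50, 45, 50, 45]
t=10: [103, 91, 103, 91]
t=11: [36, 65, 36, 65]
t=12: [51, 101, 51, 101]
t=13: [65, 84, 65, 84]
t=14: [15, 41, 15, 41]
t=15: [109, 52, 109, 52]
t=16: [84, 86, 84, 86]
t=17: [17, 12, 17, 12]
t=18: [37, 49, 37, 49]
t=19: [94, 109, 94, 109]
t=20: [82, 46, 82, 46]
t=21: [92, 15, 92, 15]
t=22: [44, 36, 44, 36]
t=23: [108, 108, 108, 108]
t=24: [84, 84, 84, 84]
t=25: [12, 12, 12, 12]
t=26: [36, 36, 36, 36]
t=27: [108, 108, 108, 108]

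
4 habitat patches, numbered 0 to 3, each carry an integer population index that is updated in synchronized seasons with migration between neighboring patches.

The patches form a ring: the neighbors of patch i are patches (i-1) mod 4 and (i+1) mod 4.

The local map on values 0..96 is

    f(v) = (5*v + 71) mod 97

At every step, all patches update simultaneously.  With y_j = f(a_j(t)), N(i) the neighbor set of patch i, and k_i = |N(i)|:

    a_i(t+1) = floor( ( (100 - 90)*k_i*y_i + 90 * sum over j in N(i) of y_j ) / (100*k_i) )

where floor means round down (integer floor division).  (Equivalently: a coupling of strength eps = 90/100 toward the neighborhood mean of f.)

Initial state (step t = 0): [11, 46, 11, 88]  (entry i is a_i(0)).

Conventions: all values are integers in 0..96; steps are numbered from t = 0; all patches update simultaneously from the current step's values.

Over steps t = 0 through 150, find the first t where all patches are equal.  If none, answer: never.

Answer: 14
Key observation: Synchronization is absorbing here: once all patches are equal they stay equal, and step 14 is the first all-equal step.

Derivation:
t=0: [11, 46, 11, 88]  (not all equal)
t=1: [19, 27, 19, 28]  (not all equal)
t=2: [19, 63, 19, 63]  (not all equal)
t=3: [92, 71, 92, 71]  (not all equal)
t=4: [38, 45, 38, 45]  (not all equal)
t=5: [11, 60, 11, 60]  (not all equal)
t=6: [74, 34, 74, 34]  (not all equal)
t=7: [47, 52, 47, 52]  (not all equal)
t=8: [37, 17, 37, 17]  (not all equal)
t=9: [59, 61, 59, 61]  (not all equal)
t=10: [84, 76, 84, 76]  (not all equal)
t=11: [57, 11, 57, 11]  (not all equal)
t=12: [32, 61, 32, 61]  (not all equal)
t=13: [80, 41, 80, 41]  (not all equal)
t=14: [82, 82, 82, 82]  (all equal)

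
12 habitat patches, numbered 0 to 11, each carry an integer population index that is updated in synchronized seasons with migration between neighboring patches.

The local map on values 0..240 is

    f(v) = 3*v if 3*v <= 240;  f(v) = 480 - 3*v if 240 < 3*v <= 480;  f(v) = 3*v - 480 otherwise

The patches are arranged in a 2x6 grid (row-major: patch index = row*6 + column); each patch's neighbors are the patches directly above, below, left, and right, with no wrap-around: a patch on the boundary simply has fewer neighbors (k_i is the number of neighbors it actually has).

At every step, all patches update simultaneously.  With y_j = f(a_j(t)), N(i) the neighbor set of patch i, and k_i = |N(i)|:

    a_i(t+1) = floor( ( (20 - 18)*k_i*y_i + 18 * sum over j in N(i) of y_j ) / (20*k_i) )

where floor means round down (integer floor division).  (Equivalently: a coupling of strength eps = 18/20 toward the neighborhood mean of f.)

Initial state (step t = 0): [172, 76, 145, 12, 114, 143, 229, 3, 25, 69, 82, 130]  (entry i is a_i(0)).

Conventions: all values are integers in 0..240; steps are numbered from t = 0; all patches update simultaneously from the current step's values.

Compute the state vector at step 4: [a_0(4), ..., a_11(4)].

Simulating step by step:
t=0: [172, 76, 145, 12, 114, 143, 229, 3, 25, 69, 82, 130]
t=1: [199, 49, 106, 120, 110, 107, 40, 153, 85, 124, 153, 137]
t=2: [131, 104, 163, 138, 105, 114, 74, 149, 109, 120, 100, 87]
t=3: [184, 55, 117, 94, 131, 186, 76, 166, 63, 131, 169, 165]
t=4: [184, 82, 178, 110, 99, 53, 63, 176, 89, 132, 59, 48]

Answer: [184, 82, 178, 110, 99, 53, 63, 176, 89, 132, 59, 48]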